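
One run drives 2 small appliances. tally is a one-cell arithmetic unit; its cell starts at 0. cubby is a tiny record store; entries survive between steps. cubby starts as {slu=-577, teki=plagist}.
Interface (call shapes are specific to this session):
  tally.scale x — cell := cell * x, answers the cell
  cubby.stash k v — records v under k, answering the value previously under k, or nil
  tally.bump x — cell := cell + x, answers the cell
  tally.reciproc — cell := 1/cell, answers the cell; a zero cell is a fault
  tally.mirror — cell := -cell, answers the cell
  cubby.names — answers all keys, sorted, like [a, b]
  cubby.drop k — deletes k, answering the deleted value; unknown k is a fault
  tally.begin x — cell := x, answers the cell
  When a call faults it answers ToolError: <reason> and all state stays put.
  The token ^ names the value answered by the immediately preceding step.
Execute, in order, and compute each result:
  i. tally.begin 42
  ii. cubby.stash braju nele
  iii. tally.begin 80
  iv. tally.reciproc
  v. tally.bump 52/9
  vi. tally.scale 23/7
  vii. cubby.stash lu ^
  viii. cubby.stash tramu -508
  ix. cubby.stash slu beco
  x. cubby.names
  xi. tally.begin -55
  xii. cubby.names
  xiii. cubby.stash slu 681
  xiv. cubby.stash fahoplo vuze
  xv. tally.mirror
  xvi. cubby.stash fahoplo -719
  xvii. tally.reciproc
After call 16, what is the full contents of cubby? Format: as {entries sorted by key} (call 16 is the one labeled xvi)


Using tally.begin passing x='42', and see 42.
Next I call cubby.stash passing k='braju', v='nele', which returns nil.
I try tally.begin passing x='80', which returns 80.
Next I call tally.reciproc(), which returns 1/80.
Using tally.bump passing x='52/9', yielding 4169/720.
Calling tally.scale passing x='23/7', giving 95887/5040.
I invoke cubby.stash passing k='lu', v='^', — result: nil.
I invoke cubby.stash passing k='tramu', v='-508', yielding nil.
Now I run cubby.stash passing k='slu', v='beco', and get -577.
Invoking cubby.names(), yielding [braju, lu, slu, teki, tramu].
I use tally.begin passing x='-55', giving -55.
I run cubby.names, yielding [braju, lu, slu, teki, tramu].
Then cubby.stash passing k='slu', v='681', which returns beco.
Invoking cubby.stash passing k='fahoplo', v='vuze', yielding nil.
I run tally.mirror(), and get 55.
Invoking cubby.stash passing k='fahoplo', v='-719', → vuze.
Now I run tally.reciproc: 1/55.

Answer: {braju=nele, fahoplo=-719, lu=95887/5040, slu=681, teki=plagist, tramu=-508}


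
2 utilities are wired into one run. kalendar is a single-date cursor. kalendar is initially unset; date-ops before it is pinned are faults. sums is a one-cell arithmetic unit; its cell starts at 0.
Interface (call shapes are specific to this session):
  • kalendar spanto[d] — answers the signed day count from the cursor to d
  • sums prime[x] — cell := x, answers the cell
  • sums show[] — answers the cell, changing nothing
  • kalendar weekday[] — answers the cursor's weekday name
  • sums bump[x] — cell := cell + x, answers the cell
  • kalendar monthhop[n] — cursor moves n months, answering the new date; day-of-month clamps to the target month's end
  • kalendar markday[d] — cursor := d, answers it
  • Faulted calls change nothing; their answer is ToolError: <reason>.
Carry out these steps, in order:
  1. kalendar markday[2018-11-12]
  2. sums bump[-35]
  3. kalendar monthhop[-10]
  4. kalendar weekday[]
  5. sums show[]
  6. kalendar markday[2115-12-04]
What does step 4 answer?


Answer: Friday

Derivation:
Do: kalendar markday[2018-11-12]
See: 2018-11-12
Do: sums bump[-35]
See: -35
Do: kalendar monthhop[-10]
See: 2018-01-12
Do: kalendar weekday[]
See: Friday
Do: sums show[]
See: -35
Do: kalendar markday[2115-12-04]
See: 2115-12-04


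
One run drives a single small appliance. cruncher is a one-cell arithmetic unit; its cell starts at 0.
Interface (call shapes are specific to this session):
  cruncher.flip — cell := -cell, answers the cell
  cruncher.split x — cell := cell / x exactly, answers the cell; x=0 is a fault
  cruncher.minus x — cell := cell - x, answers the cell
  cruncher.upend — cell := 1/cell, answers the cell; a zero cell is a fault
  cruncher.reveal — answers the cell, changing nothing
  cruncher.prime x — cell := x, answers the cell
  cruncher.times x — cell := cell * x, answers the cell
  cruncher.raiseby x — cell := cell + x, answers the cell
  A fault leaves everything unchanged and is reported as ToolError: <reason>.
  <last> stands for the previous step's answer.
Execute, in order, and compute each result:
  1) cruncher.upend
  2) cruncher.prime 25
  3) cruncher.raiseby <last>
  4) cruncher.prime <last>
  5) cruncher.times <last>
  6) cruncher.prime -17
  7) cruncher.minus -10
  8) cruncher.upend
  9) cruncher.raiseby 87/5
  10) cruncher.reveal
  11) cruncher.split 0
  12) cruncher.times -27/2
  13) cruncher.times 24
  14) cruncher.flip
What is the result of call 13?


! cruncher.upend() == ToolError: reciprocal of zero
! cruncher.prime(25) == 25
! cruncher.raiseby(<last>) == 50
! cruncher.prime(<last>) == 50
! cruncher.times(<last>) == 2500
! cruncher.prime(-17) == -17
! cruncher.minus(-10) == -7
! cruncher.upend() == -1/7
! cruncher.raiseby(87/5) == 604/35
! cruncher.reveal() == 604/35
! cruncher.split(0) == ToolError: division by zero
! cruncher.times(-27/2) == -8154/35
! cruncher.times(24) == -195696/35
! cruncher.flip() == 195696/35

Answer: -195696/35


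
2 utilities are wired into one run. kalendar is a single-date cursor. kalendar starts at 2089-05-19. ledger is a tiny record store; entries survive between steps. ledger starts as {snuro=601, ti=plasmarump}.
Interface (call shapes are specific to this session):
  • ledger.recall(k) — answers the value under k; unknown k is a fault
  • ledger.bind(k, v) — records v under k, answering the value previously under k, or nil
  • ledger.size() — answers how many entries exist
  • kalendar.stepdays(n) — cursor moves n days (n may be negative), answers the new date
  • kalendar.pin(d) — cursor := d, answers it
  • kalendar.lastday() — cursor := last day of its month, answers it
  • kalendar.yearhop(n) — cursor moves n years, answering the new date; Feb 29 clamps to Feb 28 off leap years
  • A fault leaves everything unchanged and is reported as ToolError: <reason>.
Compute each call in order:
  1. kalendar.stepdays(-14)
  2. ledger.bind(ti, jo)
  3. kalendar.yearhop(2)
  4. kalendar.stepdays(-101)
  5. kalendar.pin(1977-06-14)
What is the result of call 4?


I call stepdays using -14, — result: 2089-05-05.
I invoke bind using ti, jo, — result: plasmarump.
I call yearhop using 2, which returns 2091-05-05.
I invoke stepdays using -101, giving 2091-01-24.
Next I call pin using 1977-06-14, giving 1977-06-14.

Answer: 2091-01-24


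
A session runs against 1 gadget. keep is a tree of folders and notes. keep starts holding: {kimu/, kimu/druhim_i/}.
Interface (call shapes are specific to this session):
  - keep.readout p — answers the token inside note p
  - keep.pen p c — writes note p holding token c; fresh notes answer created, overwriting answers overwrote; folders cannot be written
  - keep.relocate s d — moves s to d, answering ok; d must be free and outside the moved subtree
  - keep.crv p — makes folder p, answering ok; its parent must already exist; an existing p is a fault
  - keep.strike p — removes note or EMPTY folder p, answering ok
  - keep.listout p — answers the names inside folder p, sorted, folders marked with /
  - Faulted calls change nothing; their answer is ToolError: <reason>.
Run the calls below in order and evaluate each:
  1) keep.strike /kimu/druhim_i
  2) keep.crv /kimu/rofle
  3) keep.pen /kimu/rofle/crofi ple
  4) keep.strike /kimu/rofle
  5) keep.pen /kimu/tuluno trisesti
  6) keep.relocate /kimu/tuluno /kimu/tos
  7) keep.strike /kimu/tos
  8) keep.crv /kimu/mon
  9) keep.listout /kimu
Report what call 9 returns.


Answer: [mon/, rofle/]

Derivation:
→ keep.strike(p=/kimu/druhim_i)
← ok
→ keep.crv(p=/kimu/rofle)
← ok
→ keep.pen(p=/kimu/rofle/crofi, c=ple)
← created
→ keep.strike(p=/kimu/rofle)
← ToolError: not empty
→ keep.pen(p=/kimu/tuluno, c=trisesti)
← created
→ keep.relocate(s=/kimu/tuluno, d=/kimu/tos)
← ok
→ keep.strike(p=/kimu/tos)
← ok
→ keep.crv(p=/kimu/mon)
← ok
→ keep.listout(p=/kimu)
← [mon/, rofle/]


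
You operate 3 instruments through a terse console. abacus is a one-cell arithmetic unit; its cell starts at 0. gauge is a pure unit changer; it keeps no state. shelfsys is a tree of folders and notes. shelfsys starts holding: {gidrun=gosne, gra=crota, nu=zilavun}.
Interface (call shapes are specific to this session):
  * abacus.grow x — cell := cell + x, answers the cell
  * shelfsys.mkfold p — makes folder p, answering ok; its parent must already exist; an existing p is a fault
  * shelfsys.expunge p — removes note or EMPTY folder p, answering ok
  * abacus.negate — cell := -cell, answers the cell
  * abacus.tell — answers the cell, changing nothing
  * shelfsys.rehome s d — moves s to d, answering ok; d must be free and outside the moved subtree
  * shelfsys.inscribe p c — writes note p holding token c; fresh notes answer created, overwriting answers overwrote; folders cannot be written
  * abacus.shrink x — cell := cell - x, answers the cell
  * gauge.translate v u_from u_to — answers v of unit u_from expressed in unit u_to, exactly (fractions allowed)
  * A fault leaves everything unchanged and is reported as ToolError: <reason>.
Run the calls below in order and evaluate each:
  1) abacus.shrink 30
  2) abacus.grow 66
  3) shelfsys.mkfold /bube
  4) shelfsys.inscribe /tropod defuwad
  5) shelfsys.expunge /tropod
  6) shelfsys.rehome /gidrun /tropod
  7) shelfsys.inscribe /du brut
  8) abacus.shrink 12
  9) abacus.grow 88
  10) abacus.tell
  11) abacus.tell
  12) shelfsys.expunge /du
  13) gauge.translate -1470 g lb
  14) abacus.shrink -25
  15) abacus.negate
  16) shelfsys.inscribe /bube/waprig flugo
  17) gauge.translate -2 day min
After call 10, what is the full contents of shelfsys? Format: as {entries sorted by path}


>> abacus.shrink(x→30)
<< -30
>> abacus.grow(x→66)
<< 36
>> shelfsys.mkfold(p→/bube)
<< ok
>> shelfsys.inscribe(p→/tropod, c→defuwad)
<< created
>> shelfsys.expunge(p→/tropod)
<< ok
>> shelfsys.rehome(s→/gidrun, d→/tropod)
<< ok
>> shelfsys.inscribe(p→/du, c→brut)
<< created
>> abacus.shrink(x→12)
<< 24
>> abacus.grow(x→88)
<< 112
>> abacus.tell()
<< 112
>> abacus.tell()
<< 112
>> shelfsys.expunge(p→/du)
<< ok
>> gauge.translate(v→-1470, u_from→g, u_to→lb)
<< -21000000/6479891
>> abacus.shrink(x→-25)
<< 137
>> abacus.negate()
<< -137
>> shelfsys.inscribe(p→/bube/waprig, c→flugo)
<< created
>> gauge.translate(v→-2, u_from→day, u_to→min)
<< -2880

Answer: {bube/, du=brut, gra=crota, nu=zilavun, tropod=gosne}


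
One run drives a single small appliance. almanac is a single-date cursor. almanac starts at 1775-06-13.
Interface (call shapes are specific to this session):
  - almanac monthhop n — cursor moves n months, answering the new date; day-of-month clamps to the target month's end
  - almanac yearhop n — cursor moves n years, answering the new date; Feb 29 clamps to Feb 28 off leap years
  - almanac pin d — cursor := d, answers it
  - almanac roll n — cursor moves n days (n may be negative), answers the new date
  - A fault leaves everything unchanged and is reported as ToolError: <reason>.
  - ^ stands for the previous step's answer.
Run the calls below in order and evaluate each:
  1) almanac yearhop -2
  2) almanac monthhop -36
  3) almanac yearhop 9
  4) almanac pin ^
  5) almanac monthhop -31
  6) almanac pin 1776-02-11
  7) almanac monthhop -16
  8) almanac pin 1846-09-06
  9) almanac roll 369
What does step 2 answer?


$ almanac yearhop n→-2
:: 1773-06-13
$ almanac monthhop n→-36
:: 1770-06-13
$ almanac yearhop n→9
:: 1779-06-13
$ almanac pin d→^
:: 1779-06-13
$ almanac monthhop n→-31
:: 1776-11-13
$ almanac pin d→1776-02-11
:: 1776-02-11
$ almanac monthhop n→-16
:: 1774-10-11
$ almanac pin d→1846-09-06
:: 1846-09-06
$ almanac roll n→369
:: 1847-09-10

Answer: 1770-06-13


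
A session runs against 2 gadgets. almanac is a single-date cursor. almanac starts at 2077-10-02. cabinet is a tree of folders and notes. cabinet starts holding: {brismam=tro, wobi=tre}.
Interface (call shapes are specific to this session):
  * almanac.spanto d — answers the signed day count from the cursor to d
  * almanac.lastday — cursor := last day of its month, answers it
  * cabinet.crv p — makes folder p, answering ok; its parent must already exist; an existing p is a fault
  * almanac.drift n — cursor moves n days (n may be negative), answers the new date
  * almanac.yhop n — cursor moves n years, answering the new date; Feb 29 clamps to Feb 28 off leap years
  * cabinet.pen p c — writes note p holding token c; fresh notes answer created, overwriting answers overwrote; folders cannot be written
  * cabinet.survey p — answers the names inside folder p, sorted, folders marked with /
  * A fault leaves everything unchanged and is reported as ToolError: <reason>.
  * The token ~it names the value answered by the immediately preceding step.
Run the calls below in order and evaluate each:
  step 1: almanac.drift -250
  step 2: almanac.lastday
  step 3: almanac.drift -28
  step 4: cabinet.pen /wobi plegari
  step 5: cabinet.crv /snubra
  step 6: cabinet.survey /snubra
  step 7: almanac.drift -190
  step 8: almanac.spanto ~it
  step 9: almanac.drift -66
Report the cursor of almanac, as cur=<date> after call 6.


Answer: cur=2077-01-03

Derivation:
> drift n→-250
:: 2077-01-25
> lastday
:: 2077-01-31
> drift n→-28
:: 2077-01-03
> pen p→/wobi c→plegari
:: overwrote
> crv p→/snubra
:: ok
> survey p→/snubra
:: []
> drift n→-190
:: 2076-06-27
> spanto d→~it
:: 0
> drift n→-66
:: 2076-04-22


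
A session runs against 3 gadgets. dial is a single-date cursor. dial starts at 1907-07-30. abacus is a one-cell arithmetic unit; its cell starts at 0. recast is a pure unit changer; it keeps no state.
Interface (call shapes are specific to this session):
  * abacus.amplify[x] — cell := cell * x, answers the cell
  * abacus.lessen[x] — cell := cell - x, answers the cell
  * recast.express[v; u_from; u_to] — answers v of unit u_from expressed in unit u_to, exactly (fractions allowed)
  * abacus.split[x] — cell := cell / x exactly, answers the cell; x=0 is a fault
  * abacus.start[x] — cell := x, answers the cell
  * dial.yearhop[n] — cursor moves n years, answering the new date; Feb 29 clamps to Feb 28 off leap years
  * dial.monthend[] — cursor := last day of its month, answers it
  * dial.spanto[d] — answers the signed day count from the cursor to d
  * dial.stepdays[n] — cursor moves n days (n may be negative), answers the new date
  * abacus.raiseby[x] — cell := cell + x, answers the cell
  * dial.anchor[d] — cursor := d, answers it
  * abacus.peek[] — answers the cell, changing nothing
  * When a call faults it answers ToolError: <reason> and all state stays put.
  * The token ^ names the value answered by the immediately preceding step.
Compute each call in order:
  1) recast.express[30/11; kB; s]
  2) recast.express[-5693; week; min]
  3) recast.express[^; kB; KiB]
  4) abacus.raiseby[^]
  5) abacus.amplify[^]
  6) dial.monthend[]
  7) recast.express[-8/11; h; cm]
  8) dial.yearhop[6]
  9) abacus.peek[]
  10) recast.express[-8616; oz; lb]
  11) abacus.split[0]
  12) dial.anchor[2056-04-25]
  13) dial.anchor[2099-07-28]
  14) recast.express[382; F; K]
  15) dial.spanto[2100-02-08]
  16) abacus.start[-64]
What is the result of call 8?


>>> express v='30/11' u_from='kB' u_to='s'
[out] ToolError: incompatible units
>>> express v='-5693' u_from='week' u_to='min'
[out] -57385440
>>> express v='^' u_from='kB' u_to='KiB'
[out] -224161875/4
>>> raiseby x='^'
[out] -224161875/4
>>> amplify x='^'
[out] 50248546203515625/16
>>> monthend
[out] 1907-07-31
>>> express v='-8/11' u_from='h' u_to='cm'
[out] ToolError: incompatible units
>>> yearhop n='6'
[out] 1913-07-31
>>> peek
[out] 50248546203515625/16
>>> express v='-8616' u_from='oz' u_to='lb'
[out] -1077/2
>>> split x='0'
[out] ToolError: division by zero
>>> anchor d='2056-04-25'
[out] 2056-04-25
>>> anchor d='2099-07-28'
[out] 2099-07-28
>>> express v='382' u_from='F' u_to='K'
[out] 84167/180
>>> spanto d='2100-02-08'
[out] 195
>>> start x='-64'
[out] -64

Answer: 1913-07-31


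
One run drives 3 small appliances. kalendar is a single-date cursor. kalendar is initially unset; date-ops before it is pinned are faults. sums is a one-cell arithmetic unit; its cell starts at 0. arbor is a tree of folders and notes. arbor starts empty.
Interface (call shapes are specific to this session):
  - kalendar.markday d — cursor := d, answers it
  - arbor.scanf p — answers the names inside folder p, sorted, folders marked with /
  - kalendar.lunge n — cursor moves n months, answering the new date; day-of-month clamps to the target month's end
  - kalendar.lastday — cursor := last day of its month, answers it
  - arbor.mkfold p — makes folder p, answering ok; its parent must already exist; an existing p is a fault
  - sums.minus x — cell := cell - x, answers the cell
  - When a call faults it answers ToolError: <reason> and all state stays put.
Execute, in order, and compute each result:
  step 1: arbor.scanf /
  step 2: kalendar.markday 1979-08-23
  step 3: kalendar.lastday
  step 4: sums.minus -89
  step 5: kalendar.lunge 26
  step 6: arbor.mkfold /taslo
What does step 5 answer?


$ arbor.scanf /
  []
$ kalendar.markday 1979-08-23
  1979-08-23
$ kalendar.lastday
  1979-08-31
$ sums.minus -89
  89
$ kalendar.lunge 26
  1981-10-31
$ arbor.mkfold /taslo
  ok

Answer: 1981-10-31


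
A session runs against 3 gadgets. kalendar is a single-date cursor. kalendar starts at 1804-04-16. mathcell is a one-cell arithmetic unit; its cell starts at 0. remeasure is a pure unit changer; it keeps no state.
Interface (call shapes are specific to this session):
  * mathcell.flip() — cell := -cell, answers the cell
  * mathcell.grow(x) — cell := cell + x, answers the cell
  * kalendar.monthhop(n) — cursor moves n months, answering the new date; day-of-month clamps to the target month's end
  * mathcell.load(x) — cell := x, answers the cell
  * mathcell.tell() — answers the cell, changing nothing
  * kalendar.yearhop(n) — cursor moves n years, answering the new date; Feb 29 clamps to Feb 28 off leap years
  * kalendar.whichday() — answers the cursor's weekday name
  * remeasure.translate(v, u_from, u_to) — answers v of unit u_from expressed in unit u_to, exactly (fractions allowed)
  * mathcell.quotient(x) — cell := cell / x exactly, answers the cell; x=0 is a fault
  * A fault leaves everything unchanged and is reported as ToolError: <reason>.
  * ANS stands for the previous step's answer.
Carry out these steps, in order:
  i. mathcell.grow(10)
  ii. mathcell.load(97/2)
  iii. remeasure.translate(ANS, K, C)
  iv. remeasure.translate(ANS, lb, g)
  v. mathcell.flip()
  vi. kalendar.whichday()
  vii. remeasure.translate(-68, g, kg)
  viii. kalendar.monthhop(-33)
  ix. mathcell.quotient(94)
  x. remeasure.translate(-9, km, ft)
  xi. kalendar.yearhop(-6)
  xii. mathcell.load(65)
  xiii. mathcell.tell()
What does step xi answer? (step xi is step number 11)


>> grow(x→10)
<< 10
>> load(x→97/2)
<< 97/2
>> translate(v→ANS, u_from→K, u_to→C)
<< -4493/20
>> translate(v→ANS, u_from→lb, u_to→g)
<< -203799051841/2000000
>> flip()
<< -97/2
>> whichday()
<< Monday
>> translate(v→-68, u_from→g, u_to→kg)
<< -17/250
>> monthhop(n→-33)
<< 1801-07-16
>> quotient(x→94)
<< -97/188
>> translate(v→-9, u_from→km, u_to→ft)
<< -3750000/127
>> yearhop(n→-6)
<< 1795-07-16
>> load(x→65)
<< 65
>> tell()
<< 65

Answer: 1795-07-16


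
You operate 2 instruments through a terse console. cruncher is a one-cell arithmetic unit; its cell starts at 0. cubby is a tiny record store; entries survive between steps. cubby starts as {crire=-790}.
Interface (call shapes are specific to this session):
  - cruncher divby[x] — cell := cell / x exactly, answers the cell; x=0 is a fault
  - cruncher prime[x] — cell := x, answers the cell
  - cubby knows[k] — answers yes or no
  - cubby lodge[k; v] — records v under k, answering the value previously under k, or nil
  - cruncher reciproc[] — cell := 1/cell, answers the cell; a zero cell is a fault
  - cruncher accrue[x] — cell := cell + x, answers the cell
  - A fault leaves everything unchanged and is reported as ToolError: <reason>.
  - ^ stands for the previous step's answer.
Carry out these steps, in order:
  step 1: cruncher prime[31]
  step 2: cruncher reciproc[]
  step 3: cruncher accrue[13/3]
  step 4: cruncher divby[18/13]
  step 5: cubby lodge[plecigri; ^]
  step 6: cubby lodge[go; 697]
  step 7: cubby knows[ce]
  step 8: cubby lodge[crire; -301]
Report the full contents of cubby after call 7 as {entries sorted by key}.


Answer: {crire=-790, go=697, plecigri=2639/837}

Derivation:
-- 1. cruncher prime(31) : 31
-- 2. cruncher reciproc() : 1/31
-- 3. cruncher accrue(13/3) : 406/93
-- 4. cruncher divby(18/13) : 2639/837
-- 5. cubby lodge(plecigri, ^) : nil
-- 6. cubby lodge(go, 697) : nil
-- 7. cubby knows(ce) : no
-- 8. cubby lodge(crire, -301) : -790


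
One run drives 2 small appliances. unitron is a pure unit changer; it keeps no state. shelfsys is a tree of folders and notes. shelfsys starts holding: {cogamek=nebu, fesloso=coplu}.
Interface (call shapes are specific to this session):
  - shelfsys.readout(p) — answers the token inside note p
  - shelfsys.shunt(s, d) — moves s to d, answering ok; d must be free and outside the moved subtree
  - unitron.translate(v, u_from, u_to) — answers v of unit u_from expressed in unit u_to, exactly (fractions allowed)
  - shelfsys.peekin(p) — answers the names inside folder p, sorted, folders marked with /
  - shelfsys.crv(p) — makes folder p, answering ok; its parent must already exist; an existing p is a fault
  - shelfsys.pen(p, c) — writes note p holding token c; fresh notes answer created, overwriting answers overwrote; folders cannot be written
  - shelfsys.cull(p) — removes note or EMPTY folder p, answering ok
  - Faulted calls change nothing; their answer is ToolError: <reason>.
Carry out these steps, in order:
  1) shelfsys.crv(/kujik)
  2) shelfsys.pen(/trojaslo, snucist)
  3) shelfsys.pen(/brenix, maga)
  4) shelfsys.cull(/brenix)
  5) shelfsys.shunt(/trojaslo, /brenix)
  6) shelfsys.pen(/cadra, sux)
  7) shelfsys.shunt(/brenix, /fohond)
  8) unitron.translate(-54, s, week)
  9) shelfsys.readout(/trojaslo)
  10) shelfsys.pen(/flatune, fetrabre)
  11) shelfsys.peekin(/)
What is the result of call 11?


>> shelfsys.crv(p=/kujik)
<< ok
>> shelfsys.pen(p=/trojaslo, c=snucist)
<< created
>> shelfsys.pen(p=/brenix, c=maga)
<< created
>> shelfsys.cull(p=/brenix)
<< ok
>> shelfsys.shunt(s=/trojaslo, d=/brenix)
<< ok
>> shelfsys.pen(p=/cadra, c=sux)
<< created
>> shelfsys.shunt(s=/brenix, d=/fohond)
<< ok
>> unitron.translate(v=-54, u_from=s, u_to=week)
<< -1/11200
>> shelfsys.readout(p=/trojaslo)
<< ToolError: not found
>> shelfsys.pen(p=/flatune, c=fetrabre)
<< created
>> shelfsys.peekin(p=/)
<< [cadra, cogamek, fesloso, flatune, fohond, kujik/]

Answer: [cadra, cogamek, fesloso, flatune, fohond, kujik/]


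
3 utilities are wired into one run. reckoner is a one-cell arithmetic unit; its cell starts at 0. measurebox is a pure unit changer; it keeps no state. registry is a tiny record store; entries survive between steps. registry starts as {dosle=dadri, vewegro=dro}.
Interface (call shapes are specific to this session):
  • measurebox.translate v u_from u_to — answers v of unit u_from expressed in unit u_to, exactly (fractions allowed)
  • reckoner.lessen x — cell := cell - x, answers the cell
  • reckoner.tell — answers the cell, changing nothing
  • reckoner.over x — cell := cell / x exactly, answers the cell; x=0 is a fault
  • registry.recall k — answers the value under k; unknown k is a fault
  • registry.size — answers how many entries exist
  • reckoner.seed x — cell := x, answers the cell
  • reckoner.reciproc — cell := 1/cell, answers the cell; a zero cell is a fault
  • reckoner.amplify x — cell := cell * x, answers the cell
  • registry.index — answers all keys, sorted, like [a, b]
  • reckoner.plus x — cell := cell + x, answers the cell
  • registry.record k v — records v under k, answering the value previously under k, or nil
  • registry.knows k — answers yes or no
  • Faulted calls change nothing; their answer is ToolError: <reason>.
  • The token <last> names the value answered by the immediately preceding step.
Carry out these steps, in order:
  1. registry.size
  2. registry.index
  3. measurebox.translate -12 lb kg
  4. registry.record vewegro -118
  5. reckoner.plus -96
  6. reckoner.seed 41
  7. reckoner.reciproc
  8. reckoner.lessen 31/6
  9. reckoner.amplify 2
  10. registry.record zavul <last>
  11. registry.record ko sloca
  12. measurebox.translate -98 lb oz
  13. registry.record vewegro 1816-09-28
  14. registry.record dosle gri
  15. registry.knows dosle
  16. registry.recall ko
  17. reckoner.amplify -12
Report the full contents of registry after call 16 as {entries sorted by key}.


Answer: {dosle=gri, ko=sloca, vewegro=1816-09-28, zavul=-1265/123}

Derivation:
-> registry.size()
<- 2
-> registry.index()
<- [dosle, vewegro]
-> measurebox.translate(v='-12', u_from='lb', u_to='kg')
<- -136077711/25000000
-> registry.record(k='vewegro', v='-118')
<- dro
-> reckoner.plus(x='-96')
<- -96
-> reckoner.seed(x='41')
<- 41
-> reckoner.reciproc()
<- 1/41
-> reckoner.lessen(x='31/6')
<- -1265/246
-> reckoner.amplify(x='2')
<- -1265/123
-> registry.record(k='zavul', v='<last>')
<- nil
-> registry.record(k='ko', v='sloca')
<- nil
-> measurebox.translate(v='-98', u_from='lb', u_to='oz')
<- -1568
-> registry.record(k='vewegro', v='1816-09-28')
<- -118
-> registry.record(k='dosle', v='gri')
<- dadri
-> registry.knows(k='dosle')
<- yes
-> registry.recall(k='ko')
<- sloca
-> reckoner.amplify(x='-12')
<- 5060/41


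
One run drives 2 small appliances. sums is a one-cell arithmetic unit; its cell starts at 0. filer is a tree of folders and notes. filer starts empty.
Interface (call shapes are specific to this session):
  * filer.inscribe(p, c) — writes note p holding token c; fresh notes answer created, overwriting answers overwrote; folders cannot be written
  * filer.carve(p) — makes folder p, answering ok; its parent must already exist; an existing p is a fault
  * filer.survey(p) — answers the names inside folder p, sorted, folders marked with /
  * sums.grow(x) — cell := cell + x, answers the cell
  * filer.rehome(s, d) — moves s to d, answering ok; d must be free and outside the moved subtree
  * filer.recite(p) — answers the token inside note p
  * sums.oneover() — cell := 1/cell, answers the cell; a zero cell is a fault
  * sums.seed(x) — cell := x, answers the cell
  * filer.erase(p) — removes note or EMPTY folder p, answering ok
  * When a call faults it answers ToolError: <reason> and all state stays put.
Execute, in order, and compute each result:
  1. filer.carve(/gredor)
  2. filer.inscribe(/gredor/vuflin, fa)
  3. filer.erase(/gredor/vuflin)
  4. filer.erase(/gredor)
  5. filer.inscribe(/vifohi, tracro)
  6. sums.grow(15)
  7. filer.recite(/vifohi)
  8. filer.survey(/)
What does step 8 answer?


Answer: [vifohi]

Derivation:
> filer.carve p=/gredor
[out] ok
> filer.inscribe p=/gredor/vuflin c=fa
[out] created
> filer.erase p=/gredor/vuflin
[out] ok
> filer.erase p=/gredor
[out] ok
> filer.inscribe p=/vifohi c=tracro
[out] created
> sums.grow x=15
[out] 15
> filer.recite p=/vifohi
[out] tracro
> filer.survey p=/
[out] [vifohi]


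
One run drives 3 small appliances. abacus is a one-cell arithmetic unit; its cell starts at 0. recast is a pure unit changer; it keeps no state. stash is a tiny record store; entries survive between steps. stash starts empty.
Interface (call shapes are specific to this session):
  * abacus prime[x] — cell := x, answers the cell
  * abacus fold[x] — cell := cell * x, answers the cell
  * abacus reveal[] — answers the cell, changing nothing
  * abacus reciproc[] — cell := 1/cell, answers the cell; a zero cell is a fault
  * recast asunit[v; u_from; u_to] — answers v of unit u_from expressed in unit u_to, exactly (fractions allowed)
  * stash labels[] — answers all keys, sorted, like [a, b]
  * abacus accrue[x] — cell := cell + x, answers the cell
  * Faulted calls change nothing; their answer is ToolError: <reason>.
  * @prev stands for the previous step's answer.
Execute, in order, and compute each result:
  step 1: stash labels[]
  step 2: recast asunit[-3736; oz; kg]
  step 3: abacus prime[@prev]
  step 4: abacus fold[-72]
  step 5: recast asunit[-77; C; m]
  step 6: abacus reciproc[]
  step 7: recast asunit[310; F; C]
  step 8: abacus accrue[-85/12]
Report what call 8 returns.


Answer: -5401504738145/762579492444

Derivation:
$ stash labels
:: []
$ recast asunit v=-3736 u_from=oz u_to=kg
:: -21182763679/200000000
$ abacus prime x=@prev
:: -21182763679/200000000
$ abacus fold x=-72
:: 190644873111/25000000
$ recast asunit v=-77 u_from=C u_to=m
:: ToolError: incompatible units
$ abacus reciproc
:: 25000000/190644873111
$ recast asunit v=310 u_from=F u_to=C
:: 1390/9
$ abacus accrue x=-85/12
:: -5401504738145/762579492444


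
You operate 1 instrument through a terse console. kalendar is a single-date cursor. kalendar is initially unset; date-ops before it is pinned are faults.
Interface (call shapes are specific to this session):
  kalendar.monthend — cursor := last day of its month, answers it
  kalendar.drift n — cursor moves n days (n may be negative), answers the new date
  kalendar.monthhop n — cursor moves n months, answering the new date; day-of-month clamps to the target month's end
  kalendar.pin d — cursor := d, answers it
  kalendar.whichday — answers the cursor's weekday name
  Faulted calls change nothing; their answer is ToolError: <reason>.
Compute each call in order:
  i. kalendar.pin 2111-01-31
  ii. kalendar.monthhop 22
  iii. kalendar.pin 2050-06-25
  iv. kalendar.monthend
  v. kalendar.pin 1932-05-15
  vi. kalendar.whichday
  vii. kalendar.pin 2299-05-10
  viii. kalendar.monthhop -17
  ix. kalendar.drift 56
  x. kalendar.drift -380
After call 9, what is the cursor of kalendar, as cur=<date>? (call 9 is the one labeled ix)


Answer: cur=2298-02-04

Derivation:
# 1. kalendar.pin(d→2111-01-31) => 2111-01-31
# 2. kalendar.monthhop(n→22) => 2112-11-30
# 3. kalendar.pin(d→2050-06-25) => 2050-06-25
# 4. kalendar.monthend() => 2050-06-30
# 5. kalendar.pin(d→1932-05-15) => 1932-05-15
# 6. kalendar.whichday() => Sunday
# 7. kalendar.pin(d→2299-05-10) => 2299-05-10
# 8. kalendar.monthhop(n→-17) => 2297-12-10
# 9. kalendar.drift(n→56) => 2298-02-04
# 10. kalendar.drift(n→-380) => 2297-01-20


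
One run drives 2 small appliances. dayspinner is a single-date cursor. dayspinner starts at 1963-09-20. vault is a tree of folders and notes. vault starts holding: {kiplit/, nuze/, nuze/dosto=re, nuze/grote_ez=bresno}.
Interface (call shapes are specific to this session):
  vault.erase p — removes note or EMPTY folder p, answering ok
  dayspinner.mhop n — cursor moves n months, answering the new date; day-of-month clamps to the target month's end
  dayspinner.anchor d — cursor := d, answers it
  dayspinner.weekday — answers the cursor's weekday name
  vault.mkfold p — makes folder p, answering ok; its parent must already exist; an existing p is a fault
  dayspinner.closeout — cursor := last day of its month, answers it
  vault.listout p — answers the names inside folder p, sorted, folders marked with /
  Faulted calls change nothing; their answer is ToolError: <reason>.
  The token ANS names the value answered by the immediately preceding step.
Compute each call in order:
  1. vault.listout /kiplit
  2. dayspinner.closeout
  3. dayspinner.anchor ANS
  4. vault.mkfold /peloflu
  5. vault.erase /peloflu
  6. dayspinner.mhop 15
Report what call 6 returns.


Step: vault.listout[/kiplit]
Result: []
Step: dayspinner.closeout[]
Result: 1963-09-30
Step: dayspinner.anchor[ANS]
Result: 1963-09-30
Step: vault.mkfold[/peloflu]
Result: ok
Step: vault.erase[/peloflu]
Result: ok
Step: dayspinner.mhop[15]
Result: 1964-12-30

Answer: 1964-12-30


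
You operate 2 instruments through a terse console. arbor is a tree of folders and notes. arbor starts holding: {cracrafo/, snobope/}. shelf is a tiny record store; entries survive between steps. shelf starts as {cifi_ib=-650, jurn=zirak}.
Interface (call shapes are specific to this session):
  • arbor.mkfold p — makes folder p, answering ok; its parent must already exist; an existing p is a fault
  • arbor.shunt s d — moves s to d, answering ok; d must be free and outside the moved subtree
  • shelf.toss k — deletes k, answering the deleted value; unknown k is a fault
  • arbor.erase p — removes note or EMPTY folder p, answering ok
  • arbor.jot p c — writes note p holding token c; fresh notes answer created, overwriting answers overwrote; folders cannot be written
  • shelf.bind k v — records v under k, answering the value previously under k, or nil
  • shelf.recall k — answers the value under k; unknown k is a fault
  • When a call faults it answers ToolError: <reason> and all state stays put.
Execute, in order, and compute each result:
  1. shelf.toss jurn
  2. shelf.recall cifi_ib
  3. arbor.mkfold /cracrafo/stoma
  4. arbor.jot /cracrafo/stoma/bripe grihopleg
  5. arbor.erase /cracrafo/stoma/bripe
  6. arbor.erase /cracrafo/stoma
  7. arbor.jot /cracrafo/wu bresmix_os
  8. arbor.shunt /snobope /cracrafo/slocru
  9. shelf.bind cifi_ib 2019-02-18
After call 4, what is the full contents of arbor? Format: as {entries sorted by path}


Answer: {cracrafo/, cracrafo/stoma/, cracrafo/stoma/bripe=grihopleg, snobope/}

Derivation:
CALL shelf.toss[k→jurn]
RET  zirak
CALL shelf.recall[k→cifi_ib]
RET  -650
CALL arbor.mkfold[p→/cracrafo/stoma]
RET  ok
CALL arbor.jot[p→/cracrafo/stoma/bripe; c→grihopleg]
RET  created
CALL arbor.erase[p→/cracrafo/stoma/bripe]
RET  ok
CALL arbor.erase[p→/cracrafo/stoma]
RET  ok
CALL arbor.jot[p→/cracrafo/wu; c→bresmix_os]
RET  created
CALL arbor.shunt[s→/snobope; d→/cracrafo/slocru]
RET  ok
CALL shelf.bind[k→cifi_ib; v→2019-02-18]
RET  -650


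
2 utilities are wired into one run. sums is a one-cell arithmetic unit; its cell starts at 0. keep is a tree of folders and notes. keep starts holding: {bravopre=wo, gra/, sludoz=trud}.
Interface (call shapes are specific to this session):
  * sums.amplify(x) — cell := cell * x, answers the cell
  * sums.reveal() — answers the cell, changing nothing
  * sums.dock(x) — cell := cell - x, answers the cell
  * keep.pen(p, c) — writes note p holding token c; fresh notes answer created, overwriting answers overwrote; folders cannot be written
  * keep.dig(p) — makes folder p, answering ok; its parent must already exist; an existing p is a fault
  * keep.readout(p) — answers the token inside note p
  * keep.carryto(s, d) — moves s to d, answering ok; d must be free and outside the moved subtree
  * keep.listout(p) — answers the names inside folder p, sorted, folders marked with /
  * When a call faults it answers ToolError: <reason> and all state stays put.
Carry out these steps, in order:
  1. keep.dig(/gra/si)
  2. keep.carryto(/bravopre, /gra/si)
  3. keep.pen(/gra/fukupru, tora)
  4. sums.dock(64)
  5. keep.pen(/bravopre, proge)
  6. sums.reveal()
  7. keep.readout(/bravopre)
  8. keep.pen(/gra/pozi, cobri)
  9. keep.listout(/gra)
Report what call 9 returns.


Answer: [fukupru, pozi, si/]

Derivation:
·→ keep.dig(p: /gra/si)
·← ok
·→ keep.carryto(s: /bravopre, d: /gra/si)
·← ToolError: exists
·→ keep.pen(p: /gra/fukupru, c: tora)
·← created
·→ sums.dock(x: 64)
·← -64
·→ keep.pen(p: /bravopre, c: proge)
·← overwrote
·→ sums.reveal()
·← -64
·→ keep.readout(p: /bravopre)
·← proge
·→ keep.pen(p: /gra/pozi, c: cobri)
·← created
·→ keep.listout(p: /gra)
·← [fukupru, pozi, si/]


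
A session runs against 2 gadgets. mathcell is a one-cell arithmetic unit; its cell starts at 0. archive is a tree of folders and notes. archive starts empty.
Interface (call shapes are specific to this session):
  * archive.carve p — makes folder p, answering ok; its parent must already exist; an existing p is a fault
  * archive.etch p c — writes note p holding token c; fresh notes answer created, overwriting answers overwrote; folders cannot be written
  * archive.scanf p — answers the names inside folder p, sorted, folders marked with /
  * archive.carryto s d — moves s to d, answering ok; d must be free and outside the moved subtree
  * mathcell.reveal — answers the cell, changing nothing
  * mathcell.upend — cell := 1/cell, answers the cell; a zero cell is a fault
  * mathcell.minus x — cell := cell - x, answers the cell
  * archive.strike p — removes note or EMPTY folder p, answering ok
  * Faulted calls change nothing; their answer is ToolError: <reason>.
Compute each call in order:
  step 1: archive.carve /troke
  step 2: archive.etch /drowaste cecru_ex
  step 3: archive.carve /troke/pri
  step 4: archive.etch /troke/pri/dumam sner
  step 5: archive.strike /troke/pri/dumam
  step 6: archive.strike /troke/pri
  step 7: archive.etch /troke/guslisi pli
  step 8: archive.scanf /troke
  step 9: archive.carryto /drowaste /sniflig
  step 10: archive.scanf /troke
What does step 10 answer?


Answer: [guslisi]

Derivation:
% carve(p=/troke) -> ok
% etch(p=/drowaste, c=cecru_ex) -> created
% carve(p=/troke/pri) -> ok
% etch(p=/troke/pri/dumam, c=sner) -> created
% strike(p=/troke/pri/dumam) -> ok
% strike(p=/troke/pri) -> ok
% etch(p=/troke/guslisi, c=pli) -> created
% scanf(p=/troke) -> [guslisi]
% carryto(s=/drowaste, d=/sniflig) -> ok
% scanf(p=/troke) -> [guslisi]


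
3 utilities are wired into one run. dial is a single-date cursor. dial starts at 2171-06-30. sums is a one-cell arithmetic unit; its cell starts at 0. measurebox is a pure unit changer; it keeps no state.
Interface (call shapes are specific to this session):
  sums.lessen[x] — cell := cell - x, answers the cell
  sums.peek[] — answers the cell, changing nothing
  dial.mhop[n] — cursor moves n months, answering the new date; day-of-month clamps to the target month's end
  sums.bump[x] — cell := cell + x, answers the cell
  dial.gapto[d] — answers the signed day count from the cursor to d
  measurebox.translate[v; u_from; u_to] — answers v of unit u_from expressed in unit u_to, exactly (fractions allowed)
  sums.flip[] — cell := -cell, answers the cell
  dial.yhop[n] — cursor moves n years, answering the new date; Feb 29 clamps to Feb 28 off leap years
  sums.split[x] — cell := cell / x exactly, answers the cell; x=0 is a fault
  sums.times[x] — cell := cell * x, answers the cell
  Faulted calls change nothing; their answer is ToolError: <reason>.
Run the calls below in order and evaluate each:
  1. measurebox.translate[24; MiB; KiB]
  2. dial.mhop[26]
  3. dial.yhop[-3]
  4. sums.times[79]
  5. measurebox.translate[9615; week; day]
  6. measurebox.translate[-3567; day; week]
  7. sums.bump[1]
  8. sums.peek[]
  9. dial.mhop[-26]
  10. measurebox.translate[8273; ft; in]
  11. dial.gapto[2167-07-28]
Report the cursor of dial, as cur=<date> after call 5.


Answer: cur=2170-08-30

Derivation:
# measurebox.translate(24, MiB, KiB) == 24576
# dial.mhop(26) == 2173-08-30
# dial.yhop(-3) == 2170-08-30
# sums.times(79) == 0
# measurebox.translate(9615, week, day) == 67305
# measurebox.translate(-3567, day, week) == -3567/7
# sums.bump(1) == 1
# sums.peek() == 1
# dial.mhop(-26) == 2168-06-30
# measurebox.translate(8273, ft, in) == 99276
# dial.gapto(2167-07-28) == -338


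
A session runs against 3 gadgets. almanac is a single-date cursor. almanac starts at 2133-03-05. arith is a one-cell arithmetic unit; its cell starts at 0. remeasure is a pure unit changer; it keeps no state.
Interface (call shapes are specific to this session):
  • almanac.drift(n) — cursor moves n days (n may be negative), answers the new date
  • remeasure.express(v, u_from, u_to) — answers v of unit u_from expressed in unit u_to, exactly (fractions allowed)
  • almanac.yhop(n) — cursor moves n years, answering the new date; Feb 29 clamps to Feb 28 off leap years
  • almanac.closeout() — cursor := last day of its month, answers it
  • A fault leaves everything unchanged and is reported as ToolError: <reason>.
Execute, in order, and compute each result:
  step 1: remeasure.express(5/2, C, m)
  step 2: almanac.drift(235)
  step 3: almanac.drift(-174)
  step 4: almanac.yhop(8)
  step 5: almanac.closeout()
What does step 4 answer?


Answer: 2141-05-05

Derivation:
>> remeasure.express(v→5/2, u_from→C, u_to→m)
<< ToolError: incompatible units
>> almanac.drift(n→235)
<< 2133-10-26
>> almanac.drift(n→-174)
<< 2133-05-05
>> almanac.yhop(n→8)
<< 2141-05-05
>> almanac.closeout()
<< 2141-05-31
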